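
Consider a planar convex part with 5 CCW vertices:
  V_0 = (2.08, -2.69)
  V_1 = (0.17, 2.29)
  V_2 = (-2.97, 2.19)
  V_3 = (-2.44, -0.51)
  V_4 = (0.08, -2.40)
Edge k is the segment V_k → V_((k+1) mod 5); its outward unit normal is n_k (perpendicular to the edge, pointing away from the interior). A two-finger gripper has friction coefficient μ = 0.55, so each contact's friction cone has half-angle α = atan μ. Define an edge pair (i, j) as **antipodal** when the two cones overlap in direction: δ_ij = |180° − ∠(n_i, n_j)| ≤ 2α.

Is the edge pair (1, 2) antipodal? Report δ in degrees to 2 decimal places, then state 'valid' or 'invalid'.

α = atan 0.55 = 28.81°;  2α = 57.62°
edge 1: e_1 = (-3.14, -0.10);  n_1 = (-0.0318, +0.9995)
edge 2: e_2 = (+0.53, -2.70);  n_2 = (-0.9813, -0.1926)
∠(n_1, n_2) = 99.28°
δ = |180° − 99.28°| = 80.72°
80.72° > 2α = 57.62°  →  invalid

δ = 80.72°, invalid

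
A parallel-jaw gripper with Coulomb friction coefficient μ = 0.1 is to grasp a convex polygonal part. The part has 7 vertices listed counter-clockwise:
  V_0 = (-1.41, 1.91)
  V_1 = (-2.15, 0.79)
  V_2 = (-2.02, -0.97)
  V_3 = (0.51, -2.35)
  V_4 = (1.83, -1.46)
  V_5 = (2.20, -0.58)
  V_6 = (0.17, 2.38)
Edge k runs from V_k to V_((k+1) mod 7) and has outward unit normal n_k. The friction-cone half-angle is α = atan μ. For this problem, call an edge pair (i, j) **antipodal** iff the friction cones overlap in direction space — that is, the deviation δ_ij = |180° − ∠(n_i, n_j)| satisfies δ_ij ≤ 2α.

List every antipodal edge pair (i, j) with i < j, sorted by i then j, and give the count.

α = atan 0.1 = 5.71°;  2α = 11.42°
n_0 = (-0.8343, +0.5513)
n_1 = (-0.9973, -0.0737)
n_2 = (-0.4789, -0.8779)
n_3 = (+0.5590, -0.8291)
n_4 = (+0.9218, -0.3876)
n_5 = (+0.8247, +0.5656)
n_6 = (-0.2851, +0.9585)
  (0,1): δ = 142.32°  ·
  (0,2): δ = 85.16°  ·
  (0,3): δ = 22.56°  ·
  (0,4): δ = 10.65°  ✓
  (0,5): δ = 67.90°  ·
  (0,6): δ = 140.02°  ·
  (1,2): δ = 122.83°  ·
  (1,3): δ = 60.23°  ·
  (1,4): δ = 27.03°  ·
  (1,5): δ = 30.22°  ·
  (1,6): δ = 102.34°  ·
  (2,3): δ = 117.40°  ·
  (2,4): δ = 84.19°  ·
  (2,5): δ = 26.95°  ·
  (2,6): δ = 45.18°  ·
  (3,4): δ = 146.79°  ·
  (3,5): δ = 89.55°  ·
  (3,6): δ = 17.42°  ·
  (4,5): δ = 122.75°  ·
  (4,6): δ = 50.63°  ·
  (5,6): δ = 107.88°  ·
antipodal pairs: 1

count = 1; pairs: (0,4)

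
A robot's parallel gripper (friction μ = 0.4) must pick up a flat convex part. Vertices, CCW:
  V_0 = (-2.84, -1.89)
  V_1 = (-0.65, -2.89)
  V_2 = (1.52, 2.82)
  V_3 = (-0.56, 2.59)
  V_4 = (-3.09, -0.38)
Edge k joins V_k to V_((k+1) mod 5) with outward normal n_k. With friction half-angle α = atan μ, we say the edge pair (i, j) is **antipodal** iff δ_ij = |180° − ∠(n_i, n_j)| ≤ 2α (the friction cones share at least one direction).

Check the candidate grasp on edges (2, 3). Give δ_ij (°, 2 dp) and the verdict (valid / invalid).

α = atan 0.4 = 21.80°;  2α = 43.60°
edge 2: e_2 = (-2.08, -0.23);  n_2 = (-0.1099, +0.9939)
edge 3: e_3 = (-2.53, -2.97);  n_3 = (-0.7612, +0.6485)
∠(n_2, n_3) = 43.26°
δ = |180° − 43.26°| = 136.74°
136.74° > 2α = 43.60°  →  invalid

δ = 136.74°, invalid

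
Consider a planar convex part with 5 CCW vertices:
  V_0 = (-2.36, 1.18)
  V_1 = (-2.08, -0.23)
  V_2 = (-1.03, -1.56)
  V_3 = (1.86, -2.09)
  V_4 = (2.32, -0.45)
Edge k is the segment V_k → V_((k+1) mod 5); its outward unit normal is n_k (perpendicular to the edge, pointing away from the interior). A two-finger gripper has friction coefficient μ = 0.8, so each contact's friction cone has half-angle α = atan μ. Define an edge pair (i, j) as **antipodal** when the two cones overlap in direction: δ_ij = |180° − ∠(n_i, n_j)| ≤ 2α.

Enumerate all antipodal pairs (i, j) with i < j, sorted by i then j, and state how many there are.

count = 5; pairs: (0,3), (0,4), (1,3), (1,4), (2,4)

α = atan 0.8 = 38.66°;  2α = 77.32°
n_0 = (-0.9808, -0.1948)
n_1 = (-0.7849, -0.6196)
n_2 = (-0.1804, -0.9836)
n_3 = (+0.9628, -0.2701)
n_4 = (+0.3289, +0.9444)
  (0,1): δ = 152.94°  ·
  (0,2): δ = 111.62°  ·
  (0,3): δ = 26.90°  ✓
  (0,4): δ = 59.57°  ✓
  (1,2): δ = 138.68°  ·
  (1,3): δ = 53.96°  ✓
  (1,4): δ = 32.51°  ✓
  (2,3): δ = 95.28°  ·
  (2,4): δ = 8.81°  ✓
  (3,4): δ = 93.53°  ·
antipodal pairs: 5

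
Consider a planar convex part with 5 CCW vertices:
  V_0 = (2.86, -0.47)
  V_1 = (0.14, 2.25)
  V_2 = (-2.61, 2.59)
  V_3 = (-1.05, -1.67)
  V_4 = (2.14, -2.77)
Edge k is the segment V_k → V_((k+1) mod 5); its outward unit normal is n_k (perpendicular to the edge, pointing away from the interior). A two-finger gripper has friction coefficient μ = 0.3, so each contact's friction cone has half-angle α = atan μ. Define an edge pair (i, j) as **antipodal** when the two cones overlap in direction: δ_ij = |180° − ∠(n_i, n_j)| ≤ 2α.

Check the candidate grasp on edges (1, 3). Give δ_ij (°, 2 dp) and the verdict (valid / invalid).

δ = 11.98°, valid

α = atan 0.3 = 16.70°;  2α = 33.40°
edge 1: e_1 = (-2.75, +0.34);  n_1 = (+0.1227, +0.9924)
edge 3: e_3 = (+3.19, -1.10);  n_3 = (-0.3260, -0.9454)
∠(n_1, n_3) = 168.02°
δ = |180° − 168.02°| = 11.98°
11.98° ≤ 2α = 33.40°  →  valid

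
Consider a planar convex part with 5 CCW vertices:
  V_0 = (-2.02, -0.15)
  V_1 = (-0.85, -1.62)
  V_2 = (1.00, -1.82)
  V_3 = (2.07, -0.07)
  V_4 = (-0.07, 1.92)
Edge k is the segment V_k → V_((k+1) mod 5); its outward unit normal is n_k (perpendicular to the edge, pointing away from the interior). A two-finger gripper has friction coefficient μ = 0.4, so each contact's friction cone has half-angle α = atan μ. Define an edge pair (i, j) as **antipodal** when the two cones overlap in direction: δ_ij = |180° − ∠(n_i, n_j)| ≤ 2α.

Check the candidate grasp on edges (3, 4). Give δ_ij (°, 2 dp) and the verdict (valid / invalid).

δ = 90.37°, invalid

α = atan 0.4 = 21.80°;  2α = 43.60°
edge 3: e_3 = (-2.14, +1.99);  n_3 = (+0.6810, +0.7323)
edge 4: e_4 = (-1.95, -2.07);  n_4 = (-0.7279, +0.6857)
∠(n_3, n_4) = 89.63°
δ = |180° − 89.63°| = 90.37°
90.37° > 2α = 43.60°  →  invalid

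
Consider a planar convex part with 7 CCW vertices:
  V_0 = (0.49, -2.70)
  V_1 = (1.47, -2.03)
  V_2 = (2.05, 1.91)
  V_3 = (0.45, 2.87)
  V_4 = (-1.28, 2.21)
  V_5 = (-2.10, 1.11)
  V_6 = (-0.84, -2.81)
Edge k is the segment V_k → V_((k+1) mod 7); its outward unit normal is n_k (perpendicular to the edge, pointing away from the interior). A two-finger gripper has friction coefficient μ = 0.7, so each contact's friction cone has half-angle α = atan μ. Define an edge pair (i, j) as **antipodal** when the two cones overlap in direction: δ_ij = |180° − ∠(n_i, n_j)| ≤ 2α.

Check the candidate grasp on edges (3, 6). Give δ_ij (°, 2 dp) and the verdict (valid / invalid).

α = atan 0.7 = 34.99°;  2α = 69.98°
edge 3: e_3 = (-1.73, -0.66);  n_3 = (-0.3564, +0.9343)
edge 6: e_6 = (+1.33, +0.11);  n_6 = (+0.0824, -0.9966)
∠(n_3, n_6) = 163.85°
δ = |180° − 163.85°| = 16.15°
16.15° ≤ 2α = 69.98°  →  valid

δ = 16.15°, valid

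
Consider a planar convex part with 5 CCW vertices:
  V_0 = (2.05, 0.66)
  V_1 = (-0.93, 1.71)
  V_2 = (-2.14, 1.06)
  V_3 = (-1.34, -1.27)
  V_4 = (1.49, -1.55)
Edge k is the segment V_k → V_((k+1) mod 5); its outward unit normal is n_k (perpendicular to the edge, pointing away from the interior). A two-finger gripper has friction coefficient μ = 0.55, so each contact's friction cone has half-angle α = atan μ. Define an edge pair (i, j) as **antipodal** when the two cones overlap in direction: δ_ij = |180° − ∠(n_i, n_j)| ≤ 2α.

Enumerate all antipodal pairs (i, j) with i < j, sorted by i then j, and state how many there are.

count = 5; pairs: (0,2), (0,3), (1,3), (1,4), (2,4)

α = atan 0.55 = 28.81°;  2α = 57.62°
n_0 = (+0.3323, +0.9432)
n_1 = (-0.4732, +0.8809)
n_2 = (-0.9458, -0.3247)
n_3 = (-0.0985, -0.9951)
n_4 = (+0.9694, -0.2456)
  (0,1): δ = 132.35°  ·
  (0,2): δ = 51.64°  ✓
  (0,3): δ = 13.76°  ✓
  (0,4): δ = 95.19°  ·
  (1,2): δ = 99.29°  ·
  (1,3): δ = 33.89°  ✓
  (1,4): δ = 47.54°  ✓
  (2,3): δ = 114.60°  ·
  (2,4): δ = 33.17°  ✓
  (3,4): δ = 98.57°  ·
antipodal pairs: 5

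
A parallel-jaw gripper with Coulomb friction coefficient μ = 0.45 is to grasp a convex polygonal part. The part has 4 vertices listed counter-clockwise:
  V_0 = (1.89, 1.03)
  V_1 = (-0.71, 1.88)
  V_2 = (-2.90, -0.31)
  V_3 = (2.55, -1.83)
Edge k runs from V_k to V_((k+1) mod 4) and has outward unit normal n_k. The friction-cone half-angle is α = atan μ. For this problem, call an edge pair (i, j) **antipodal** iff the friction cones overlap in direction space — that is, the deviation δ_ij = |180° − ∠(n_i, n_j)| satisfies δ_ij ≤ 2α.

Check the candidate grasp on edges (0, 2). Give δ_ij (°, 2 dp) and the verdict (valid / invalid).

δ = 2.52°, valid

α = atan 0.45 = 24.23°;  2α = 48.46°
edge 0: e_0 = (-2.60, +0.85);  n_0 = (+0.3107, +0.9505)
edge 2: e_2 = (+5.45, -1.52);  n_2 = (-0.2686, -0.9632)
∠(n_0, n_2) = 177.48°
δ = |180° − 177.48°| = 2.52°
2.52° ≤ 2α = 48.46°  →  valid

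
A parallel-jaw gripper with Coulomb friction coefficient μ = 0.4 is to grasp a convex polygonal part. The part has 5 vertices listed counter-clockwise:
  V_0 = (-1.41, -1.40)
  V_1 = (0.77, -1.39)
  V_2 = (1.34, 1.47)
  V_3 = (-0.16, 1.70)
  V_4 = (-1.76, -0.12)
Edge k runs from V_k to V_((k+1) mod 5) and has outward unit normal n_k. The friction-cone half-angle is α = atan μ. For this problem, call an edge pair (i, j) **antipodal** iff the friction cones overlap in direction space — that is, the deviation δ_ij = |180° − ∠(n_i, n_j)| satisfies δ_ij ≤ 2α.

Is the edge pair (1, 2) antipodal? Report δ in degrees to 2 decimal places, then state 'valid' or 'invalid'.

δ = 87.45°, invalid

α = atan 0.4 = 21.80°;  2α = 43.60°
edge 1: e_1 = (+0.57, +2.86);  n_1 = (+0.9807, -0.1955)
edge 2: e_2 = (-1.50, +0.23);  n_2 = (+0.1516, +0.9884)
∠(n_1, n_2) = 92.55°
δ = |180° − 92.55°| = 87.45°
87.45° > 2α = 43.60°  →  invalid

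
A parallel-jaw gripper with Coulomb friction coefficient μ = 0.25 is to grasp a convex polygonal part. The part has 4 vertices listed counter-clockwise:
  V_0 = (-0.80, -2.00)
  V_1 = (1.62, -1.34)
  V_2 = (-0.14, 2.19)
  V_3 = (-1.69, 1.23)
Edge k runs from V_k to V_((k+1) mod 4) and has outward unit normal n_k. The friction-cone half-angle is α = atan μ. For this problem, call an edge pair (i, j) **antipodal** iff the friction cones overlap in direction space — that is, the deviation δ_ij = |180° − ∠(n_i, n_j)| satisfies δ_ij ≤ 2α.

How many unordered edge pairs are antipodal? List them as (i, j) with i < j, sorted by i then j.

α = atan 0.25 = 14.04°;  2α = 28.07°
n_0 = (+0.2631, -0.9648)
n_1 = (+0.8949, +0.4462)
n_2 = (-0.5265, +0.8501)
n_3 = (-0.9641, -0.2656)
  (0,1): δ = 78.76°  ·
  (0,2): δ = 16.52°  ✓
  (0,3): δ = 90.15°  ·
  (1,2): δ = 84.73°  ·
  (1,3): δ = 11.09°  ✓
  (2,3): δ = 106.37°  ·
antipodal pairs: 2

count = 2; pairs: (0,2), (1,3)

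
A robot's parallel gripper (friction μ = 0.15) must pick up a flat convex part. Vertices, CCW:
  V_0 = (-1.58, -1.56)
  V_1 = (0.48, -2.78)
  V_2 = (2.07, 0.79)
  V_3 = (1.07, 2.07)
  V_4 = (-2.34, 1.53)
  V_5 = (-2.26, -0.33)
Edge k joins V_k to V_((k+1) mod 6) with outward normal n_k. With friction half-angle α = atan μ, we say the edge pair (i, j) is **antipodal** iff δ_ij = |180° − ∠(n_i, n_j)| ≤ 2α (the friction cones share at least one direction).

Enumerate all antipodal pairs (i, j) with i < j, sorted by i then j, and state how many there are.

α = atan 0.15 = 8.53°;  2α = 17.06°
n_0 = (-0.5096, -0.8604)
n_1 = (+0.9135, -0.4069)
n_2 = (+0.7880, +0.6156)
n_3 = (-0.1564, +0.9877)
n_4 = (-0.9991, -0.0430)
n_5 = (-0.8752, -0.4838)
  (0,1): δ = 83.37°  ·
  (0,2): δ = 21.37°  ·
  (0,3): δ = 39.63°  ·
  (0,4): δ = 123.10°  ·
  (0,5): δ = 149.57°  ·
  (1,2): δ = 117.99°  ·
  (1,3): δ = 56.99°  ·
  (1,4): δ = 26.47°  ·
  (1,5): δ = 52.94°  ·
  (2,3): δ = 119.00°  ·
  (2,4): δ = 35.54°  ·
  (2,5): δ = 9.06°  ✓
  (3,4): δ = 96.54°  ·
  (3,5): δ = 70.06°  ·
  (4,5): δ = 153.53°  ·
antipodal pairs: 1

count = 1; pairs: (2,5)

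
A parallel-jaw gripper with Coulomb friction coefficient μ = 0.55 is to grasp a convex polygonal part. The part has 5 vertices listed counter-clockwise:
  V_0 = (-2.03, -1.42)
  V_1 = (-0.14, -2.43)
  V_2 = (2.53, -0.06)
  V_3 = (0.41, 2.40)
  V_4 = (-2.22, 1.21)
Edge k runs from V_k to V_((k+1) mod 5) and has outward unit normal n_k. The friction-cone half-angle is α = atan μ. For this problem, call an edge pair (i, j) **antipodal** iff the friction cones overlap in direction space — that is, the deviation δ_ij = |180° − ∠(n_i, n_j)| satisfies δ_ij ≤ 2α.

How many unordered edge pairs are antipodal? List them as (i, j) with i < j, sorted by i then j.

count = 5; pairs: (0,2), (0,3), (1,3), (1,4), (2,4)

α = atan 0.55 = 28.81°;  2α = 57.62°
n_0 = (-0.4713, -0.8820)
n_1 = (+0.6638, -0.7479)
n_2 = (+0.7575, +0.6528)
n_3 = (-0.4122, +0.9111)
n_4 = (-0.9974, -0.0721)
  (0,1): δ = 110.29°  ·
  (0,2): δ = 21.13°  ✓
  (0,3): δ = 52.47°  ✓
  (0,4): δ = 122.25°  ·
  (1,2): δ = 90.84°  ·
  (1,3): δ = 17.25°  ✓
  (1,4): δ = 52.54°  ✓
  (2,3): δ = 106.41°  ·
  (2,4): δ = 36.62°  ✓
  (3,4): δ = 110.21°  ·
antipodal pairs: 5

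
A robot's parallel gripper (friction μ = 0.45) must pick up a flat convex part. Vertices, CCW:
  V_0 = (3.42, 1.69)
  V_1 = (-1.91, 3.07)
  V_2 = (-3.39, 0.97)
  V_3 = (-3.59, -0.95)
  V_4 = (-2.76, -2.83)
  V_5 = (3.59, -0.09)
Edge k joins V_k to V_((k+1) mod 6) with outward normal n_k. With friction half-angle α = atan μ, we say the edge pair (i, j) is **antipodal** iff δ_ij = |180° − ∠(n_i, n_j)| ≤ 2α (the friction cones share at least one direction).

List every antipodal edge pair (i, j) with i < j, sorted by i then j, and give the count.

count = 5; pairs: (0,4), (1,4), (1,5), (2,5), (3,5)

α = atan 0.45 = 24.23°;  2α = 48.46°
n_0 = (+0.2506, +0.9681)
n_1 = (-0.8174, +0.5761)
n_2 = (-0.9946, +0.1036)
n_3 = (-0.9148, -0.4039)
n_4 = (+0.3962, -0.9182)
n_5 = (+0.9955, +0.0951)
  (0,1): δ = 110.66°  ·
  (0,2): δ = 81.43°  ·
  (0,3): δ = 51.66°  ·
  (0,4): δ = 37.86°  ✓
  (0,5): δ = 109.97°  ·
  (1,2): δ = 150.77°  ·
  (1,3): δ = 121.00°  ·
  (1,4): δ = 31.49°  ✓
  (1,5): δ = 40.63°  ✓
  (2,3): δ = 150.23°  ·
  (2,4): δ = 60.71°  ·
  (2,5): δ = 11.40°  ✓
  (3,4): δ = 90.48°  ·
  (3,5): δ = 18.37°  ✓
  (4,5): δ = 107.88°  ·
antipodal pairs: 5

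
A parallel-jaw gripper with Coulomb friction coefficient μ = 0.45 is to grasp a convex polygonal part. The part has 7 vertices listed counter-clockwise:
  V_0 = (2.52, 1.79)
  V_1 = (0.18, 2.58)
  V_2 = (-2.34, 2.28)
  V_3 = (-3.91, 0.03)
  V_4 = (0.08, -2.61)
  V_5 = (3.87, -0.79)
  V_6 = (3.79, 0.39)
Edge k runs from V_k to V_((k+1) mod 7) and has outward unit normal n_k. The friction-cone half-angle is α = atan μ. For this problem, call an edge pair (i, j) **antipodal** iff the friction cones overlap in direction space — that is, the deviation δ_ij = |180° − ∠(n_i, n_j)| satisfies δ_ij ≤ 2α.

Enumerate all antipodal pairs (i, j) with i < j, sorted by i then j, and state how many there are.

α = atan 0.45 = 24.23°;  2α = 48.46°
n_0 = (+0.3199, +0.9475)
n_1 = (-0.1182, +0.9930)
n_2 = (-0.8201, +0.5722)
n_3 = (-0.5518, -0.8340)
n_4 = (+0.4329, -0.9014)
n_5 = (+0.9977, +0.0676)
n_6 = (+0.7407, +0.6719)
  (0,1): δ = 154.56°  ·
  (0,2): δ = 106.25°  ·
  (0,3): δ = 14.84°  ✓
  (0,4): δ = 44.31°  ✓
  (0,5): δ = 112.53°  ·
  (0,6): δ = 150.87°  ·
  (1,2): δ = 131.70°  ·
  (1,3): δ = 40.28°  ✓
  (1,4): δ = 18.86°  ✓
  (1,5): δ = 87.09°  ·
  (1,6): δ = 125.42°  ·
  (2,3): δ = 88.58°  ·
  (2,4): δ = 29.44°  ✓
  (2,5): δ = 38.79°  ✓
  (2,6): δ = 77.12°  ·
  (3,4): δ = 120.86°  ·
  (3,5): δ = 52.63°  ·
  (3,6): δ = 14.30°  ✓
  (4,5): δ = 111.77°  ·
  (4,6): δ = 73.44°  ·
  (5,6): δ = 141.67°  ·
antipodal pairs: 7

count = 7; pairs: (0,3), (0,4), (1,3), (1,4), (2,4), (2,5), (3,6)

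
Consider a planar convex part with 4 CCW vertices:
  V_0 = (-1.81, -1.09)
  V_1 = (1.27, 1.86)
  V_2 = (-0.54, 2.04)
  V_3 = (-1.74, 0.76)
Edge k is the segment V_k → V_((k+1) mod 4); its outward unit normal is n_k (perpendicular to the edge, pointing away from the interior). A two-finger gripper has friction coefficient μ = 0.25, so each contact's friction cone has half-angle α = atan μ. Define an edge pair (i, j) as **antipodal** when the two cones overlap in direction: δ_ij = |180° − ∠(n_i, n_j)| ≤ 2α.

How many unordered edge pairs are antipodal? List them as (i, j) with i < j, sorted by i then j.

count = 1; pairs: (0,2)

α = atan 0.25 = 14.04°;  2α = 28.07°
n_0 = (+0.6917, -0.7222)
n_1 = (+0.0990, +0.9951)
n_2 = (-0.7295, +0.6839)
n_3 = (-0.9993, +0.0378)
  (0,1): δ = 49.44°  ·
  (0,2): δ = 3.08°  ✓
  (0,3): δ = 44.07°  ·
  (1,2): δ = 127.47°  ·
  (1,3): δ = 86.49°  ·
  (2,3): δ = 139.01°  ·
antipodal pairs: 1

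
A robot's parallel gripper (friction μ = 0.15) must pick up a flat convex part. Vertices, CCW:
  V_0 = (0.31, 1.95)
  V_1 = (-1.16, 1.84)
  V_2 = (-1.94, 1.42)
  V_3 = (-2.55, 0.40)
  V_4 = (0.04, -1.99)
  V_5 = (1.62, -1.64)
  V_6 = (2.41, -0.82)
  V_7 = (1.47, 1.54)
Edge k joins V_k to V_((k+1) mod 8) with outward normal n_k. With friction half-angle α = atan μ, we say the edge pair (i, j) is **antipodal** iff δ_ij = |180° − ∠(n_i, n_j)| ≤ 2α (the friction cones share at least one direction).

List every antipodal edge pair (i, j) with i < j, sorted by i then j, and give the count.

count = 3; pairs: (0,4), (1,4), (2,5)

α = atan 0.15 = 8.53°;  2α = 17.06°
n_0 = (-0.0746, +0.9972)
n_1 = (-0.4741, +0.8805)
n_2 = (-0.8582, +0.5133)
n_3 = (-0.6782, -0.7349)
n_4 = (+0.2163, -0.9763)
n_5 = (+0.7202, -0.6938)
n_6 = (+0.9290, +0.3700)
n_7 = (+0.3332, +0.9428)
  (0,1): δ = 155.98°  ·
  (0,2): δ = 125.16°  ·
  (0,3): δ = 46.98°  ·
  (0,4): δ = 8.21°  ✓
  (0,5): δ = 41.79°  ·
  (0,6): δ = 107.44°  ·
  (0,7): δ = 156.25°  ·
  (1,2): δ = 149.18°  ·
  (1,3): δ = 71.00°  ·
  (1,4): δ = 15.81°  ✓
  (1,5): δ = 17.77°  ·
  (1,6): δ = 83.42°  ·
  (1,7): δ = 132.23°  ·
  (2,3): δ = 101.82°  ·
  (2,4): δ = 46.63°  ·
  (2,5): δ = 13.05°  ✓
  (2,6): δ = 52.60°  ·
  (2,7): δ = 101.42°  ·
  (3,4): δ = 124.81°  ·
  (3,5): δ = 91.23°  ·
  (3,6): δ = 25.58°  ·
  (3,7): δ = 23.23°  ·
  (4,5): δ = 146.42°  ·
  (4,6): δ = 80.77°  ·
  (4,7): δ = 31.96°  ·
  (5,6): δ = 114.35°  ·
  (5,7): δ = 65.53°  ·
  (6,7): δ = 131.18°  ·
antipodal pairs: 3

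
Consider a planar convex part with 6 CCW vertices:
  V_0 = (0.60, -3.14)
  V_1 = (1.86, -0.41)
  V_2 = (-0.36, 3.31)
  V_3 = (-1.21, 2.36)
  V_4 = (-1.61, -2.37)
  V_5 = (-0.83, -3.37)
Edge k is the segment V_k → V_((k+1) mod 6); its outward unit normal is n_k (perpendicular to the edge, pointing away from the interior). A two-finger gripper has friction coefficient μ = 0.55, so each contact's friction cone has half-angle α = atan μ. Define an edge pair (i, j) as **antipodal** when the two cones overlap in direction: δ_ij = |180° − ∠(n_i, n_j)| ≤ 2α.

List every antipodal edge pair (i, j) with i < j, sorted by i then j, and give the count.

α = atan 0.55 = 28.81°;  2α = 57.62°
n_0 = (+0.9080, -0.4191)
n_1 = (+0.8587, +0.5125)
n_2 = (-0.7452, +0.6668)
n_3 = (-0.9964, +0.0843)
n_4 = (-0.7885, -0.6150)
n_5 = (+0.1588, -0.9873)
  (0,1): δ = 124.40°  ·
  (0,2): δ = 17.05°  ✓
  (0,3): δ = 19.94°  ✓
  (0,4): δ = 62.73°  ·
  (0,5): δ = 123.91°  ·
  (1,2): δ = 72.65°  ·
  (1,3): δ = 35.66°  ✓
  (1,4): δ = 7.13°  ✓
  (1,5): δ = 68.31°  ·
  (2,3): δ = 143.01°  ·
  (2,4): δ = 100.23°  ·
  (2,5): δ = 39.04°  ✓
  (3,4): δ = 137.21°  ·
  (3,5): δ = 76.03°  ·
  (4,5): δ = 118.82°  ·
antipodal pairs: 5

count = 5; pairs: (0,2), (0,3), (1,3), (1,4), (2,5)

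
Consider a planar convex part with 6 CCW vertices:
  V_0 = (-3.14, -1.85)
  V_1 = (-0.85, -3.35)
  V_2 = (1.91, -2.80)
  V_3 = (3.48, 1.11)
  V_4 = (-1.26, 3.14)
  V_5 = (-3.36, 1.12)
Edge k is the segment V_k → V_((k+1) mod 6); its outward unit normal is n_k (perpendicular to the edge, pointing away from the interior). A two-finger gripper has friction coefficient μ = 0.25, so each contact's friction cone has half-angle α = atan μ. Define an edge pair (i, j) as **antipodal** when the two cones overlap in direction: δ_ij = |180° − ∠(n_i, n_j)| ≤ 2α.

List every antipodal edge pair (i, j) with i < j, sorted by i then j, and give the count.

count = 3; pairs: (0,3), (2,4), (2,5)

α = atan 0.25 = 14.04°;  2α = 28.07°
n_0 = (-0.5479, -0.8365)
n_1 = (+0.1954, -0.9807)
n_2 = (+0.9280, -0.3726)
n_3 = (+0.3937, +0.9192)
n_4 = (-0.6932, +0.7207)
n_5 = (-0.9973, -0.0739)
  (0,1): δ = 135.50°  ·
  (0,2): δ = 78.65°  ·
  (0,3): δ = 10.04°  ✓
  (0,4): δ = 77.11°  ·
  (0,5): δ = 127.46°  ·
  (1,2): δ = 123.15°  ·
  (1,3): δ = 34.45°  ·
  (1,4): δ = 32.62°  ·
  (1,5): δ = 82.97°  ·
  (2,3): δ = 91.31°  ·
  (2,4): δ = 24.24°  ✓
  (2,5): δ = 26.11°  ✓
  (3,4): δ = 112.93°  ·
  (3,5): δ = 62.58°  ·
  (4,5): δ = 129.65°  ·
antipodal pairs: 3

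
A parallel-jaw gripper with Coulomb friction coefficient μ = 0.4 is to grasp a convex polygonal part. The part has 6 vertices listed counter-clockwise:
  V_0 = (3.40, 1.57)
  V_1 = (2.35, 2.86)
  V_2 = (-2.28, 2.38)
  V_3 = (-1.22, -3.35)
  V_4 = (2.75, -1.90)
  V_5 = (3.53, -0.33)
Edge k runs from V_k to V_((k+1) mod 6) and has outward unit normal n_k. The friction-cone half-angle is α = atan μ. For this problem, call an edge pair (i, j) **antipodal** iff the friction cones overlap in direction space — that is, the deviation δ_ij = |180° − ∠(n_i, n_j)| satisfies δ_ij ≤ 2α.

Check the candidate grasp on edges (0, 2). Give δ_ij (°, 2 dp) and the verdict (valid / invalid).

δ = 28.66°, valid

α = atan 0.4 = 21.80°;  2α = 43.60°
edge 0: e_0 = (-1.05, +1.29);  n_0 = (+0.7756, +0.6313)
edge 2: e_2 = (+1.06, -5.73);  n_2 = (-0.9833, -0.1819)
∠(n_0, n_2) = 151.34°
δ = |180° − 151.34°| = 28.66°
28.66° ≤ 2α = 43.60°  →  valid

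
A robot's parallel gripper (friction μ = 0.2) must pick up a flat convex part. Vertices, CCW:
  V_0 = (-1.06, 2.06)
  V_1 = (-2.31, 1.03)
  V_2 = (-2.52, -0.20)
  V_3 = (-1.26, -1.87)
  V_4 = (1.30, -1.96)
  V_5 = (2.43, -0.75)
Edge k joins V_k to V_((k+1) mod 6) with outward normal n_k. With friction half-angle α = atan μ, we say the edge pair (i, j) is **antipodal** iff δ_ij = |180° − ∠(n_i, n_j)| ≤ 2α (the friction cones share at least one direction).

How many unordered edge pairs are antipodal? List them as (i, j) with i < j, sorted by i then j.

α = atan 0.2 = 11.31°;  2α = 22.62°
n_0 = (-0.6359, +0.7718)
n_1 = (-0.9857, +0.1683)
n_2 = (-0.7983, -0.6023)
n_3 = (-0.0351, -0.9994)
n_4 = (+0.7309, -0.6825)
n_5 = (+0.6271, +0.7789)
  (0,1): δ = 139.18°  ·
  (0,2): δ = 92.45°  ·
  (0,3): δ = 41.50°  ·
  (0,4): δ = 7.47°  ✓
  (0,5): δ = 101.67°  ·
  (1,2): δ = 133.28°  ·
  (1,3): δ = 82.32°  ·
  (1,4): δ = 33.35°  ·
  (1,5): δ = 60.85°  ·
  (2,3): δ = 129.05°  ·
  (2,4): δ = 80.08°  ·
  (2,5): δ = 14.13°  ✓
  (3,4): δ = 131.03°  ·
  (3,5): δ = 36.83°  ·
  (4,5): δ = 85.80°  ·
antipodal pairs: 2

count = 2; pairs: (0,4), (2,5)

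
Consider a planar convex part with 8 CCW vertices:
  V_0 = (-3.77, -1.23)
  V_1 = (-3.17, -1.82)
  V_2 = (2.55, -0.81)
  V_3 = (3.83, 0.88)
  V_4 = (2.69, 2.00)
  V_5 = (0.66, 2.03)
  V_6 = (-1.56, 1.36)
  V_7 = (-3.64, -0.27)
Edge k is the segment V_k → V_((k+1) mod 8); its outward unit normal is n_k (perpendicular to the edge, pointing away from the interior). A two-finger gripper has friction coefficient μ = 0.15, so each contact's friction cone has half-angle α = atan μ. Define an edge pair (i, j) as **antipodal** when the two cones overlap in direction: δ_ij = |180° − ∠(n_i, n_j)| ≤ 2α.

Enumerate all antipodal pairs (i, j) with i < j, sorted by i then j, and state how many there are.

α = atan 0.15 = 8.53°;  2α = 17.06°
n_0 = (-0.7011, -0.7130)
n_1 = (+0.1739, -0.9848)
n_2 = (+0.7972, -0.6038)
n_3 = (+0.7008, +0.7133)
n_4 = (+0.0148, +0.9999)
n_5 = (-0.2889, +0.9574)
n_6 = (-0.6168, +0.7871)
n_7 = (-0.9910, +0.1342)
  (0,1): δ = 125.47°  ·
  (0,2): δ = 82.62°  ·
  (0,3): δ = 0.03°  ✓
  (0,4): δ = 43.67°  ·
  (0,5): δ = 61.31°  ·
  (0,6): δ = 82.60°  ·
  (0,7): δ = 126.81°  ·
  (1,2): δ = 137.15°  ·
  (1,3): δ = 54.51°  ·
  (1,4): δ = 10.86°  ✓
  (1,5): δ = 6.78°  ✓
  (1,6): δ = 28.07°  ·
  (1,7): δ = 72.27°  ·
  (2,3): δ = 97.35°  ·
  (2,4): δ = 53.71°  ·
  (2,5): δ = 36.07°  ·
  (2,6): δ = 14.78°  ✓
  (2,7): δ = 29.43°  ·
  (3,4): δ = 136.35°  ·
  (3,5): δ = 118.71°  ·
  (3,6): δ = 97.42°  ·
  (3,7): δ = 53.22°  ·
  (4,5): δ = 162.36°  ·
  (4,6): δ = 141.07°  ·
  (4,7): δ = 96.87°  ·
  (5,6): δ = 158.71°  ·
  (5,7): δ = 114.51°  ·
  (6,7): δ = 135.80°  ·
antipodal pairs: 4

count = 4; pairs: (0,3), (1,4), (1,5), (2,6)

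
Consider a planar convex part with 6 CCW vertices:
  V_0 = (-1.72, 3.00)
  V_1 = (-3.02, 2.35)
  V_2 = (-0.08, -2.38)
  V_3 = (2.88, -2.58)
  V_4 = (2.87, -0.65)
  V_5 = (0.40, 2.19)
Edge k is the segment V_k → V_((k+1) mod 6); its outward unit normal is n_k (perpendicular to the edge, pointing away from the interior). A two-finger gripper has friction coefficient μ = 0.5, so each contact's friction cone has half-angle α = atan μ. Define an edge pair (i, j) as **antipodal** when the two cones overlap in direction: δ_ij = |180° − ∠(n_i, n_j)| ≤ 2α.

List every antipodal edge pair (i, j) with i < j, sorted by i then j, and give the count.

count = 6; pairs: (0,2), (1,3), (1,4), (1,5), (2,4), (2,5)

α = atan 0.5 = 26.57°;  2α = 53.13°
n_0 = (-0.4472, +0.8944)
n_1 = (-0.8493, -0.5279)
n_2 = (-0.0674, -0.9977)
n_3 = (+1.0000, +0.0052)
n_4 = (+0.7545, +0.6562)
n_5 = (+0.3569, +0.9341)
  (0,1): δ = 84.70°  ·
  (0,2): δ = 30.43°  ✓
  (0,3): δ = 63.73°  ·
  (0,4): δ = 104.45°  ·
  (0,5): δ = 132.52°  ·
  (1,2): δ = 125.73°  ·
  (1,3): δ = 31.57°  ✓
  (1,4): δ = 9.15°  ✓
  (1,5): δ = 37.23°  ✓
  (2,3): δ = 85.84°  ·
  (2,4): δ = 45.12°  ✓
  (2,5): δ = 17.05°  ✓
  (3,4): δ = 139.28°  ·
  (3,5): δ = 111.21°  ·
  (4,5): δ = 151.92°  ·
antipodal pairs: 6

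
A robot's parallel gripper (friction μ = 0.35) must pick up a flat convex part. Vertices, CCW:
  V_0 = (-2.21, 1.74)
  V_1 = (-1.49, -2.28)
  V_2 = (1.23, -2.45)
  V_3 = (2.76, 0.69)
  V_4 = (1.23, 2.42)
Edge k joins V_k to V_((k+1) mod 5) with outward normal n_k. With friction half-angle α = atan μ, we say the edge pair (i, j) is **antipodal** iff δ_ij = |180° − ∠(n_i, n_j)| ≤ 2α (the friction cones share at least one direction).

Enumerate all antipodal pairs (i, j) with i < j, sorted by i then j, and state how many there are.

count = 3; pairs: (0,2), (0,3), (1,4)

α = atan 0.35 = 19.29°;  2α = 38.58°
n_0 = (-0.9843, -0.1763)
n_1 = (-0.0624, -0.9981)
n_2 = (+0.8990, -0.4380)
n_3 = (+0.7491, +0.6625)
n_4 = (-0.1939, +0.9810)
  (0,1): δ = 103.73°  ·
  (0,2): δ = 36.13°  ✓
  (0,3): δ = 31.34°  ✓
  (0,4): δ = 91.03°  ·
  (1,2): δ = 112.40°  ·
  (1,3): δ = 44.93°  ·
  (1,4): δ = 14.76°  ✓
  (2,3): δ = 112.53°  ·
  (2,4): δ = 52.84°  ·
  (3,4): δ = 120.31°  ·
antipodal pairs: 3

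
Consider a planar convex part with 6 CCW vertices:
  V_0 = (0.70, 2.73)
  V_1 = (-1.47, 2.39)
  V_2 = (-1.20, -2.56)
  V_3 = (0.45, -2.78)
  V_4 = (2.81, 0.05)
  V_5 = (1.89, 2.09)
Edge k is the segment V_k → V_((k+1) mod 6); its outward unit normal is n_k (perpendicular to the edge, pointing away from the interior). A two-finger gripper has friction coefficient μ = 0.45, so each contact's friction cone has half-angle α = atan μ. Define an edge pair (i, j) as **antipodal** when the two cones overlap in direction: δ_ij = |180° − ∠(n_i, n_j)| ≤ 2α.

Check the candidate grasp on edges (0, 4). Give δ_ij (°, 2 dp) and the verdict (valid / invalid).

α = atan 0.45 = 24.23°;  2α = 48.46°
edge 0: e_0 = (-2.17, -0.34);  n_0 = (-0.1548, +0.9879)
edge 4: e_4 = (-0.92, +2.04);  n_4 = (+0.9116, +0.4111)
∠(n_0, n_4) = 74.63°
δ = |180° − 74.63°| = 105.37°
105.37° > 2α = 48.46°  →  invalid

δ = 105.37°, invalid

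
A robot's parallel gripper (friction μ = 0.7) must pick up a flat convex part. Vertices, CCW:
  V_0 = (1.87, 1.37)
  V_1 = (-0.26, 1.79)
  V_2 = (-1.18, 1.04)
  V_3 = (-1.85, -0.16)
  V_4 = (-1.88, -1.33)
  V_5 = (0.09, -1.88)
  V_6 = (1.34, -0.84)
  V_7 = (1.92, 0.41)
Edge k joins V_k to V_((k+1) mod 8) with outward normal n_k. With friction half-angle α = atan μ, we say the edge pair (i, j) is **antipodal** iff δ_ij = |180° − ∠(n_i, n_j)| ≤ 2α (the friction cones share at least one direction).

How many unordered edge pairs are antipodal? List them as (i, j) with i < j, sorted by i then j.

α = atan 0.7 = 34.99°;  2α = 69.98°
n_0 = (+0.1935, +0.9811)
n_1 = (-0.6319, +0.7751)
n_2 = (-0.8731, +0.4875)
n_3 = (-0.9997, +0.0256)
n_4 = (-0.2689, -0.9632)
n_5 = (+0.6396, -0.7687)
n_6 = (+0.9071, -0.4209)
n_7 = (+0.9986, +0.0520)
  (0,1): δ = 129.66°  ·
  (0,2): δ = 108.02°  ·
  (0,3): δ = 80.31°  ·
  (0,4): δ = 4.44°  ✓
  (0,5): δ = 50.92°  ✓
  (0,6): δ = 76.26°  ·
  (0,7): δ = 104.14°  ·
  (1,2): δ = 158.36°  ·
  (1,3): δ = 130.66°  ·
  (1,4): δ = 54.79°  ✓
  (1,5): δ = 0.57°  ✓
  (1,6): δ = 25.92°  ✓
  (1,7): δ = 53.79°  ✓
  (2,3): δ = 152.29°  ·
  (2,4): δ = 76.42°  ·
  (2,5): δ = 21.06°  ✓
  (2,6): δ = 4.28°  ✓
  (2,7): δ = 32.16°  ✓
  (3,4): δ = 104.13°  ·
  (3,5): δ = 48.77°  ✓
  (3,6): δ = 23.42°  ✓
  (3,7): δ = 4.45°  ✓
  (4,5): δ = 124.64°  ·
  (4,6): δ = 99.29°  ·
  (4,7): δ = 71.42°  ·
  (5,6): δ = 154.65°  ·
  (5,7): δ = 126.78°  ·
  (6,7): δ = 152.13°  ·
antipodal pairs: 12

count = 12; pairs: (0,4), (0,5), (1,4), (1,5), (1,6), (1,7), (2,5), (2,6), (2,7), (3,5), (3,6), (3,7)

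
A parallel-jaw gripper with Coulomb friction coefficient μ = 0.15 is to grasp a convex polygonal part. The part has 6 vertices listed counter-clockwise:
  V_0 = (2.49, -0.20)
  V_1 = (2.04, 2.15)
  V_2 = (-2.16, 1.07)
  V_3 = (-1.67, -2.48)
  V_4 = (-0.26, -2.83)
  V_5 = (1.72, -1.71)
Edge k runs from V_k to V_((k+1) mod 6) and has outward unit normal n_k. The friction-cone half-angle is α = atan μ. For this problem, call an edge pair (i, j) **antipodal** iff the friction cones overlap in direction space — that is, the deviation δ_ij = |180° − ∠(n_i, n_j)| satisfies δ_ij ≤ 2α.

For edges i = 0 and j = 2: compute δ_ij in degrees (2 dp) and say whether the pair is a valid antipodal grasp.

α = atan 0.15 = 8.53°;  2α = 17.06°
edge 0: e_0 = (-0.45, +2.35);  n_0 = (+0.9822, +0.1881)
edge 2: e_2 = (+0.49, -3.55);  n_2 = (-0.9906, -0.1367)
∠(n_0, n_2) = 177.02°
δ = |180° − 177.02°| = 2.98°
2.98° ≤ 2α = 17.06°  →  valid

δ = 2.98°, valid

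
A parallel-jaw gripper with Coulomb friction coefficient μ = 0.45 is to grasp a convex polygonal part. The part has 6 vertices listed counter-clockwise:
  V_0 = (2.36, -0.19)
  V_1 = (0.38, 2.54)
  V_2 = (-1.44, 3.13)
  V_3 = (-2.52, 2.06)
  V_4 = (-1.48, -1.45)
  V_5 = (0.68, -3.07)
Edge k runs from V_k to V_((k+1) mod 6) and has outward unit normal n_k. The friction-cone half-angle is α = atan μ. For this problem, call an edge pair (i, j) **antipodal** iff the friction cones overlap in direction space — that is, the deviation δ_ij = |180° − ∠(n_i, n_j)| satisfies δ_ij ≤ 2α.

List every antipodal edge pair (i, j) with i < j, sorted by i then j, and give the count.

count = 5; pairs: (0,3), (0,4), (1,4), (2,5), (3,5)

α = atan 0.45 = 24.23°;  2α = 48.46°
n_0 = (+0.8095, +0.5871)
n_1 = (+0.3084, +0.9513)
n_2 = (-0.7038, +0.7104)
n_3 = (-0.9588, -0.2841)
n_4 = (-0.6000, -0.8000)
n_5 = (+0.8638, -0.5039)
  (0,1): δ = 143.91°  ·
  (0,2): δ = 81.22°  ·
  (0,3): δ = 19.45°  ✓
  (0,4): δ = 17.18°  ✓
  (0,5): δ = 113.79°  ·
  (1,2): δ = 117.31°  ·
  (1,3): δ = 55.53°  ·
  (1,4): δ = 18.91°  ✓
  (1,5): δ = 77.71°  ·
  (2,3): δ = 118.23°  ·
  (2,4): δ = 81.60°  ·
  (2,5): δ = 15.01°  ✓
  (3,4): δ = 143.37°  ·
  (3,5): δ = 46.76°  ✓
  (4,5): δ = 83.39°  ·
antipodal pairs: 5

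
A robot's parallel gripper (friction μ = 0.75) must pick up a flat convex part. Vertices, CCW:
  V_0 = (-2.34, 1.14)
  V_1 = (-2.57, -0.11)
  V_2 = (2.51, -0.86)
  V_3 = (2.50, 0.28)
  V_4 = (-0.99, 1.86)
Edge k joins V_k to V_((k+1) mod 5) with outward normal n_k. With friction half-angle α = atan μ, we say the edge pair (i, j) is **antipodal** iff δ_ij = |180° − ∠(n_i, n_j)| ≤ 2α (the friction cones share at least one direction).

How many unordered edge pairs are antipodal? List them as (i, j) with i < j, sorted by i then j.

α = atan 0.75 = 36.87°;  2α = 73.74°
n_0 = (-0.9835, +0.1810)
n_1 = (-0.1461, -0.9893)
n_2 = (+1.0000, +0.0088)
n_3 = (+0.4124, +0.9110)
n_4 = (-0.4706, +0.8824)
  (0,1): δ = 87.97°  ·
  (0,2): δ = 10.93°  ✓
  (0,3): δ = 76.07°  ·
  (0,4): δ = 128.50°  ·
  (1,2): δ = 81.10°  ·
  (1,3): δ = 15.96°  ✓
  (1,4): δ = 36.47°  ✓
  (2,3): δ = 114.86°  ·
  (2,4): δ = 62.43°  ✓
  (3,4): δ = 127.57°  ·
antipodal pairs: 4

count = 4; pairs: (0,2), (1,3), (1,4), (2,4)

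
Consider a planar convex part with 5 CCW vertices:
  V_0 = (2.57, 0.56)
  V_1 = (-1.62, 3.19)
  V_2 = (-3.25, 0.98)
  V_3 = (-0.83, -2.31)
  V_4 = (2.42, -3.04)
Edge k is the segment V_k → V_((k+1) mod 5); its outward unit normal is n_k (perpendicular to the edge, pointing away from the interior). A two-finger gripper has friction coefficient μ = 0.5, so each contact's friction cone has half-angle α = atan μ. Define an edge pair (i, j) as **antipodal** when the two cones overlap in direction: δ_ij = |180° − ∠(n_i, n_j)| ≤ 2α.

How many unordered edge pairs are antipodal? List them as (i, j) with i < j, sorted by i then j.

count = 4; pairs: (0,2), (0,3), (1,4), (2,4)

α = atan 0.5 = 26.57°;  2α = 53.13°
n_0 = (+0.5316, +0.8470)
n_1 = (-0.8048, +0.5936)
n_2 = (-0.8055, -0.5925)
n_3 = (-0.2192, -0.9757)
n_4 = (+0.9991, -0.0416)
  (0,1): δ = 94.29°  ·
  (0,2): δ = 21.55°  ✓
  (0,3): δ = 19.46°  ✓
  (0,4): δ = 119.73°  ·
  (1,2): δ = 107.25°  ·
  (1,3): δ = 66.25°  ·
  (1,4): δ = 34.02°  ✓
  (2,3): δ = 139.00°  ·
  (2,4): δ = 38.72°  ✓
  (3,4): δ = 79.73°  ·
antipodal pairs: 4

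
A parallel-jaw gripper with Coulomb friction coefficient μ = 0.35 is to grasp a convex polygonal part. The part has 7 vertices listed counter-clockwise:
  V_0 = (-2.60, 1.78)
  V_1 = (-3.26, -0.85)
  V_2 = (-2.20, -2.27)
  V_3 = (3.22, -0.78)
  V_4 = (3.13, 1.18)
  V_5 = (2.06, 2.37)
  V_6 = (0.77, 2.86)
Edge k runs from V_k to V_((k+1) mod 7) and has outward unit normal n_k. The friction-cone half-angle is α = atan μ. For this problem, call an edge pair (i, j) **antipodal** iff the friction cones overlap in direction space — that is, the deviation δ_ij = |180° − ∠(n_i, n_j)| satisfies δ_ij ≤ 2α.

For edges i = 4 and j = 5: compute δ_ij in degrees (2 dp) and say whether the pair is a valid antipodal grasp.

α = atan 0.35 = 19.29°;  2α = 38.58°
edge 4: e_4 = (-1.07, +1.19);  n_4 = (+0.7436, +0.6686)
edge 5: e_5 = (-1.29, +0.49);  n_5 = (+0.3551, +0.9348)
∠(n_4, n_5) = 27.24°
δ = |180° − 27.24°| = 152.76°
152.76° > 2α = 38.58°  →  invalid

δ = 152.76°, invalid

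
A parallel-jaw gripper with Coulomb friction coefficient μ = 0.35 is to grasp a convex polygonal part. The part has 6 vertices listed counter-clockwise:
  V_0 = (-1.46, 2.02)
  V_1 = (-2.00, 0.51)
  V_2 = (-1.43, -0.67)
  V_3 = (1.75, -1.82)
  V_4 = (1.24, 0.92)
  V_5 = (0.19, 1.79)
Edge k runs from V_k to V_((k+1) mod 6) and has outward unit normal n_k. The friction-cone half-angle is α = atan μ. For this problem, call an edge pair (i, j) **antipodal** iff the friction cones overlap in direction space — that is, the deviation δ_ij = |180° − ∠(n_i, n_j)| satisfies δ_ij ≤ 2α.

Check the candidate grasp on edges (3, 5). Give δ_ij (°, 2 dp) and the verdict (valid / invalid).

δ = 108.48°, invalid

α = atan 0.35 = 19.29°;  2α = 38.58°
edge 3: e_3 = (-0.51, +2.74);  n_3 = (+0.9831, +0.1830)
edge 5: e_5 = (-1.65, +0.23);  n_5 = (+0.1381, +0.9904)
∠(n_3, n_5) = 71.52°
δ = |180° − 71.52°| = 108.48°
108.48° > 2α = 38.58°  →  invalid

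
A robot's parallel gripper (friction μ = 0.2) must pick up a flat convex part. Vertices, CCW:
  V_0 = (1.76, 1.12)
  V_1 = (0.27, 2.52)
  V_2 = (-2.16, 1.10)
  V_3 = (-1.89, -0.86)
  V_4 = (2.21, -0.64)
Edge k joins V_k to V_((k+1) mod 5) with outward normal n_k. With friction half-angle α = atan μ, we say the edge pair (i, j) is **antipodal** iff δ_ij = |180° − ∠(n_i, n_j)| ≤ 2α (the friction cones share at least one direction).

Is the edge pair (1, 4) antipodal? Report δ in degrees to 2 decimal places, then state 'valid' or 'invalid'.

δ = 74.04°, invalid

α = atan 0.2 = 11.31°;  2α = 22.62°
edge 1: e_1 = (-2.43, -1.42);  n_1 = (-0.5045, +0.8634)
edge 4: e_4 = (-0.45, +1.76);  n_4 = (+0.9688, +0.2477)
∠(n_1, n_4) = 105.96°
δ = |180° − 105.96°| = 74.04°
74.04° > 2α = 22.62°  →  invalid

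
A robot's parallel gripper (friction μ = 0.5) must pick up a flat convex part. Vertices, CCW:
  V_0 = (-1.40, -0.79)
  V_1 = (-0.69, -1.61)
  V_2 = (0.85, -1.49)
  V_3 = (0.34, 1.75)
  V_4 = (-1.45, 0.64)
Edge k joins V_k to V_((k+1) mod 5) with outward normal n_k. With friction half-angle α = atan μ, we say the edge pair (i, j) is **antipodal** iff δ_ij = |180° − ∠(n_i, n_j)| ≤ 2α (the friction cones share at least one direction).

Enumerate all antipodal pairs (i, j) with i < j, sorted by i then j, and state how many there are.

α = atan 0.5 = 26.57°;  2α = 53.13°
n_0 = (-0.7560, -0.6546)
n_1 = (+0.0777, -0.9970)
n_2 = (+0.9878, +0.1555)
n_3 = (-0.5270, +0.8499)
n_4 = (-0.9994, -0.0349)
  (0,1): δ = 126.43°  ·
  (0,2): δ = 31.94°  ✓
  (0,3): δ = 80.92°  ·
  (0,4): δ = 141.11°  ·
  (1,2): δ = 85.51°  ·
  (1,3): δ = 27.35°  ✓
  (1,4): δ = 87.55°  ·
  (2,3): δ = 67.14°  ·
  (2,4): δ = 6.94°  ✓
  (3,4): δ = 119.80°  ·
antipodal pairs: 3

count = 3; pairs: (0,2), (1,3), (2,4)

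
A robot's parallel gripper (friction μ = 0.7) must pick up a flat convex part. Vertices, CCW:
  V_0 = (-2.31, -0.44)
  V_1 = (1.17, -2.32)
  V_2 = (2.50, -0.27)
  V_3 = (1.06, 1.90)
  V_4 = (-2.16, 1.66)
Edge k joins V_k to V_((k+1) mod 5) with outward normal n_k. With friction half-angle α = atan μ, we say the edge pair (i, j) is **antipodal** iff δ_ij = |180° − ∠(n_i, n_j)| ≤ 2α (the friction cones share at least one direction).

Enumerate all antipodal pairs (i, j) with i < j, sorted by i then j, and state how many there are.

count = 5; pairs: (0,2), (0,3), (1,3), (1,4), (2,4)

α = atan 0.7 = 34.99°;  2α = 69.98°
n_0 = (-0.4753, -0.8798)
n_1 = (+0.8389, -0.5443)
n_2 = (+0.8332, +0.5529)
n_3 = (-0.0743, +0.9972)
n_4 = (-0.9975, +0.0712)
  (0,1): δ = 94.60°  ·
  (0,2): δ = 28.05°  ✓
  (0,3): δ = 32.64°  ✓
  (0,4): δ = 114.29°  ·
  (1,2): δ = 113.46°  ·
  (1,3): δ = 52.76°  ✓
  (1,4): δ = 28.89°  ✓
  (2,3): δ = 119.31°  ·
  (2,4): δ = 37.65°  ✓
  (3,4): δ = 98.35°  ·
antipodal pairs: 5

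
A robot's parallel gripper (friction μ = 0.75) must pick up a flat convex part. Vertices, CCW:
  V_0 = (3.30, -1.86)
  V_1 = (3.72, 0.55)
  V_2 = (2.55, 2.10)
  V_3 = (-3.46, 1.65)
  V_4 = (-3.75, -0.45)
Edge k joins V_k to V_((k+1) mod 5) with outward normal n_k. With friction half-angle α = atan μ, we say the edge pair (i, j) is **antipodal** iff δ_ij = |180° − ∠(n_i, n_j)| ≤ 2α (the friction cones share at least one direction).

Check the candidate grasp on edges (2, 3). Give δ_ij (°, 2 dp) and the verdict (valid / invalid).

δ = 102.14°, invalid

α = atan 0.75 = 36.87°;  2α = 73.74°
edge 2: e_2 = (-6.01, -0.45);  n_2 = (-0.0747, +0.9972)
edge 3: e_3 = (-0.29, -2.10);  n_3 = (-0.9906, +0.1368)
∠(n_2, n_3) = 77.86°
δ = |180° − 77.86°| = 102.14°
102.14° > 2α = 73.74°  →  invalid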